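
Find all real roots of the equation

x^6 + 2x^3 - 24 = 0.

Let u = x^3. The equation becomes u^2 + 2u - 24 = 0.
Factor: (u - 4)(u + 6) = 0, so u = 4 or u = -6.
x^3 = 4 gives x = (4)^(1/3) ~= 1.5874.
x^3 = -6 gives x = -(6)^(1/3) ~= -1.8171.

x = -1.8171 or x = 1.5874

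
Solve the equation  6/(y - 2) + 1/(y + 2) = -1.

Multiply both sides by (y - 2)(y + 2):
6(y + 2) + (y - 2) = -(y - 2)(y + 2).
Expand and collect terms: -y² - 7y - 6 = 0.
Factor or apply the quadratic formula: y = -6 or y = -1.
Neither value makes a denominator zero (y ≠ 2, y ≠ -2), so both are valid.

y = -6 or y = -1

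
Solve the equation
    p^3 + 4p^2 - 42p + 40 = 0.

Possible rational roots are divisors of 40. Testing p = 4 gives 0, so (p - 4) is a factor.
Divide: p^3 + 4p^2 - 42p + 40 = (p - 4)(p^2 + 8p - 10).
Apply the quadratic formula to p^2 + 8p - 10 = 0: p = (-8 +/- sqrt(104))/2, i.e. p ~= 1.099 or p ~= -9.099.

p = -9.099 or p = 1.099 or p = 4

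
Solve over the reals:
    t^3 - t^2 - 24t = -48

Rearrange: t^3 - t^2 - 24t + 48 = 0.
Possible rational roots are divisors of 48. Testing t = 4 gives 0, so (t - 4) is a factor.
Divide: t^3 - t^2 - 24t + 48 = (t - 4)(t^2 + 3t - 12).
Apply the quadratic formula to t^2 + 3t - 12 = 0: t = (-3 +/- sqrt(57))/2, i.e. t ~= 2.2749 or t ~= -5.2749.

t = -5.2749 or t = 2.2749 or t = 4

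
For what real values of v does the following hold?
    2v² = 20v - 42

Bring every term to one side: 2v² - 20v + 42 = 0.
Factor: 2(v - 7)(v - 3) = 0.
So v = 7 or v = 3.

v = 3 or v = 7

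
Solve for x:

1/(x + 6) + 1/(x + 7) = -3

Multiply both sides by (x + 6)(x + 7):
(x + 7) + (x + 6) = -3(x + 6)(x + 7).
Expand and collect terms: -3x^2 - 41x - 139 = 0.
By the quadratic formula, x = (41 +/- sqrt(13)) / -6, so x ~= -7.4343 or x ~= -6.2324.
Neither value makes a denominator zero (x != -6, x != -7), so both are valid.

x = -7.4343 or x = -6.2324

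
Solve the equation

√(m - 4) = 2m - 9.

m = 5

Square both sides: m - 4 = (2m - 9)².
Expand and rearrange: 4m² - 37m + 85 = 0.
Solving gives m = 5 or m = 4.25.
Check each candidate in the original equation:
  m = 5: √(1) = 1, while 2m - 9 = 1 — valid.
  m = 4.25: √(0.25) = 0.5, while 2m - 9 = -0.5 — extraneous.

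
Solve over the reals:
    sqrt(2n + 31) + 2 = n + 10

n = -3

Isolate the radical: sqrt(2n + 31) = n + 8.
Square both sides: 2n + 31 = (n + 8)^2.
Expand and rearrange: n^2 + 14n + 33 = 0.
Solving gives n = -3 or n = -11.
Check each candidate in the original equation:
  n = -3: sqrt(25) = 5, while n + 8 = 5 — valid.
  n = -11: sqrt(9) = 3, while n + 8 = -3 — extraneous.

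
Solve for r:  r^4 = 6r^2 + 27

Let u = r^2. The equation becomes u^2 - 6u - 27 = 0.
Factor: (u - 9)(u + 3) = 0, so u = 9 or u = -3.
r^2 = 9 gives r = +/-3.
r^2 = -3 < 0 has no real solution.

r = -3 or r = 3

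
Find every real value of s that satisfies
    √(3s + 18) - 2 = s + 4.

s = -6 or s = -3

Isolate the radical: √(3s + 18) = s + 6.
Square both sides: 3s + 18 = (s + 6)².
Expand and rearrange: s² + 9s + 18 = 0.
Solving gives s = -3 or s = -6.
Check each candidate in the original equation:
  s = -3: √(9) = 3, while s + 6 = 3 — valid.
  s = -6: √(0) = 0, while s + 6 = 0 — valid.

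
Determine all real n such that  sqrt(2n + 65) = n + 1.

Square both sides: 2n + 65 = (n + 1)^2.
Expand and rearrange: n^2 - 64 = 0.
Solving gives n = 8 or n = -8.
Check each candidate in the original equation:
  n = 8: sqrt(81) = 9, while n + 1 = 9 — valid.
  n = -8: sqrt(49) = 7, while n + 1 = -7 — extraneous.

n = 8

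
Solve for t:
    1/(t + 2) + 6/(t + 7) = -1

t = -13.5678 or t = -2.4322

Multiply both sides by (t + 2)(t + 7):
(t + 7) + 6(t + 2) = -(t + 2)(t + 7).
Expand and collect terms: -t² - 16t - 33 = 0.
By the quadratic formula, t = (16 ± √124) / -2, so t ≈ -13.5678 or t ≈ -2.4322.
Neither value makes a denominator zero (t ≠ -2, t ≠ -7), so both are valid.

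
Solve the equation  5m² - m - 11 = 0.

m = -1.3866 or m = 1.5866

Discriminant: (-1)² − 4·5·(-11) = 221.
Quadratic formula: m = (1 ± √221) / 10.
So m = 1/10 + √(221)/10 ≈ 1.5866 or m = 1/10 - √(221)/10 ≈ -1.3866.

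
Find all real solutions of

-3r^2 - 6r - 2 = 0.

r = -1.5774 or r = -0.4226

Discriminant: (-6)^2 - 4*(-3)*(-2) = 12.
Quadratic formula: r = (6 +/- sqrt(12)) / (-6).
So r = -1 - sqrt(3)/3 ~= -1.5774 or r = -1 + sqrt(3)/3 ~= -0.4226.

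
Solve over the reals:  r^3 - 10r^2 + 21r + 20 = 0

Possible rational roots are divisors of 20. Testing r = 5 gives 0, so (r - 5) is a factor.
Divide: r^3 - 10r^2 + 21r + 20 = (r - 5)(r^2 - 5r - 4).
Apply the quadratic formula to r^2 - 5r - 4 = 0: r = (5 +/- sqrt(41))/2, i.e. r ~= 5.7016 or r ~= -0.7016.

r = -0.7016 or r = 5 or r = 5.7016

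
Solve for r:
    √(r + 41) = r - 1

Square both sides: r + 41 = (r - 1)².
Expand and rearrange: r² - 3r - 40 = 0.
Solving gives r = 8 or r = -5.
Check each candidate in the original equation:
  r = 8: √(49) = 7, while r - 1 = 7 — valid.
  r = -5: √(36) = 6, while r - 1 = -6 — extraneous.

r = 8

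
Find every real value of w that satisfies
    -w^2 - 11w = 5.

Rearrange to standard form: -w^2 - 11w - 5 = 0.
Discriminant: (-11)^2 - 4*(-1)*(-5) = 101.
Quadratic formula: w = (11 +/- sqrt(101)) / (-2).
So w = -11/2 - sqrt(101)/2 ~= -10.5249 or w = -11/2 + sqrt(101)/2 ~= -0.4751.

w = -10.5249 or w = -0.4751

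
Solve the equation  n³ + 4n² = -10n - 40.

n = -4

Rearrange: n³ + 4n² + 10n + 40 = 0.
Possible rational roots are divisors of 40. Testing n = -4 gives 0, so (n + 4) is a factor.
Divide: n³ + 4n² + 10n + 40 = (n + 4)(n² + 10).
The quadratic n² + 10 has discriminant -40 < 0, so no further real roots.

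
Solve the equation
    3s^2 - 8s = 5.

s = -0.5226 or s = 3.1893

Rearrange to standard form: 3s^2 - 8s - 5 = 0.
Discriminant: (-8)^2 - 4*3*(-5) = 124.
Quadratic formula: s = (8 +/- sqrt(124)) / 6.
So s = 4/3 + sqrt(31)/3 ~= 3.1893 or s = 4/3 - sqrt(31)/3 ~= -0.5226.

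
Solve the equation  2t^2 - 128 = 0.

t = -8 or t = 8

Factor: 2(t - 8)(t + 8) = 0.
So t = 8 or t = -8.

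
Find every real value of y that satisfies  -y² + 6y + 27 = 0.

Factor: -1(y + 3)(y - 9) = 0.
So y = -3 or y = 9.

y = -3 or y = 9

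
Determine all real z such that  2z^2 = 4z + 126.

z = -7 or z = 9

Bring every term to one side: 2z^2 - 4z - 126 = 0.
Factor: 2(z - 9)(z + 7) = 0.
So z = 9 or z = -7.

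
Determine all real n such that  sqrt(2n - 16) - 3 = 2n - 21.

n = 10

Isolate the radical: sqrt(2n - 16) = 2n - 18.
Square both sides: 2n - 16 = (2n - 18)^2.
Expand and rearrange: 4n^2 - 74n + 340 = 0.
Solving gives n = 10 or n = 8.5.
Check each candidate in the original equation:
  n = 10: sqrt(4) = 2, while 2n - 18 = 2 — valid.
  n = 8.5: sqrt(1) = 1, while 2n - 18 = -1 — extraneous.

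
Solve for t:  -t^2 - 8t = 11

Rearrange to standard form: -t^2 - 8t - 11 = 0.
Discriminant: (-8)^2 - 4*(-1)*(-11) = 20.
Quadratic formula: t = (8 +/- sqrt(20)) / (-2).
So t = -4 - sqrt(5) ~= -6.2361 or t = -4 + sqrt(5) ~= -1.7639.

t = -6.2361 or t = -1.7639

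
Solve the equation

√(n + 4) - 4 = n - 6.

Isolate the radical: √(n + 4) = n - 2.
Square both sides: n + 4 = (n - 2)².
Expand and rearrange: n² - 5n = 0.
Solving gives n = 5 or n = 0.
Check each candidate in the original equation:
  n = 5: √(9) = 3, while n - 2 = 3 — valid.
  n = 0: √(4) = 2, while n - 2 = -2 — extraneous.

n = 5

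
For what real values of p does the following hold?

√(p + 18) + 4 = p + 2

p = 7

Isolate the radical: √(p + 18) = p - 2.
Square both sides: p + 18 = (p - 2)².
Expand and rearrange: p² - 5p - 14 = 0.
Solving gives p = 7 or p = -2.
Check each candidate in the original equation:
  p = 7: √(25) = 5, while p - 2 = 5 — valid.
  p = -2: √(16) = 4, while p - 2 = -4 — extraneous.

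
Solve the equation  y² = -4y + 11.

y = -5.873 or y = 1.873

Rearrange to standard form: y² + 4y - 11 = 0.
Discriminant: (4)² − 4·1·(-11) = 60.
Quadratic formula: y = (-4 ± √60) / 2.
So y = -2 + √(15) ≈ 1.873 or y = -√(15) - 2 ≈ -5.873.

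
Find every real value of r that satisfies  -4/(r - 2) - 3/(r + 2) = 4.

Multiply both sides by (r - 2)(r + 2):
-4(r + 2) - 3(r - 2) = 4(r - 2)(r + 2).
Expand and collect terms: 4r² + 7r - 14 = 0.
By the quadratic formula, r = (-7 ± √273) / 8, so r ≈ 1.1903 or r ≈ -2.9403.
Neither value makes a denominator zero (r ≠ 2, r ≠ -2), so both are valid.

r = -2.9403 or r = 1.1903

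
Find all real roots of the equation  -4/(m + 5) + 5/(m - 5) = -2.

Multiply both sides by (m + 5)(m - 5):
-4(m - 5) + 5(m + 5) = -2(m + 5)(m - 5).
Expand and collect terms: -2m² - m + 5 = 0.
By the quadratic formula, m = (1 ± √41) / -4, so m ≈ -1.8508 or m ≈ 1.3508.
Neither value makes a denominator zero (m ≠ -5, m ≠ 5), so both are valid.

m = -1.8508 or m = 1.3508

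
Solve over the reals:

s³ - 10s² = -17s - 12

Rearrange: s³ - 10s² + 17s + 12 = 0.
Possible rational roots are divisors of 12. Testing s = 3 gives 0, so (s - 3) is a factor.
Divide: s³ - 10s² + 17s + 12 = (s - 3)(s² - 7s - 4).
Apply the quadratic formula to s² - 7s - 4 = 0: s = (7 ± √65)/2, i.e. s ≈ 7.5311 or s ≈ -0.5311.

s = -0.5311 or s = 3 or s = 7.5311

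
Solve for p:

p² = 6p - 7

Rearrange to standard form: p² - 6p + 7 = 0.
Discriminant: (-6)² − 4·1·7 = 8.
Quadratic formula: p = (6 ± √8) / 2.
So p = √(2) + 3 ≈ 4.4142 or p = 3 - √(2) ≈ 1.5858.

p = 1.5858 or p = 4.4142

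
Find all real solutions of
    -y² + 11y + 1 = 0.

Discriminant: (11)² − 4·(-1)·1 = 125.
Quadratic formula: y = (-11 ± √125) / (-2).
So y = 11/2 - 5·√(5)/2 ≈ -0.0902 or y = 11/2 + 5·√(5)/2 ≈ 11.0902.

y = -0.0902 or y = 11.0902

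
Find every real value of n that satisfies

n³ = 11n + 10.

n = -2.7016 or n = -1 or n = 3.7016

Rearrange: n³ - 11n - 10 = 0.
Possible rational roots are divisors of -10. Testing n = -1 gives 0, so (n + 1) is a factor.
Divide: n³ - 11n - 10 = (n + 1)(n² - n - 10).
Apply the quadratic formula to n² - n - 10 = 0: n = (1 ± √41)/2, i.e. n ≈ 3.7016 or n ≈ -2.7016.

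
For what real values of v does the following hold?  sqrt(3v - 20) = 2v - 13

v = 6.75 or v = 7

Square both sides: 3v - 20 = (2v - 13)^2.
Expand and rearrange: 4v^2 - 55v + 189 = 0.
Solving gives v = 7 or v = 6.75.
Check each candidate in the original equation:
  v = 7: sqrt(1) = 1, while 2v - 13 = 1 — valid.
  v = 6.75: sqrt(0.25) = 0.5, while 2v - 13 = 0.5 — valid.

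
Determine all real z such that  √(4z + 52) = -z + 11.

z = 3

Square both sides: 4z + 52 = (-z + 11)².
Expand and rearrange: z² - 26z + 69 = 0.
Solving gives z = 23 or z = 3.
Check each candidate in the original equation:
  z = 23: √(144) = 12, while -z + 11 = -12 — extraneous.
  z = 3: √(64) = 8, while -z + 11 = 8 — valid.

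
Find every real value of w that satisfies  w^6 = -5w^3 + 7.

w = -1.8312 or w = 1.0447

Let u = w^3. The equation becomes u^2 + 5u - 7 = 0.
By the quadratic formula, u = -5/2 + sqrt(53)/2 or u = -sqrt(53)/2 - 5/2.
w^3 = -5/2 + sqrt(53)/2 gives w = (-5/2 + sqrt(53)/2)^(1/3) ~= 1.0447.
w^3 = -sqrt(53)/2 - 5/2 gives w = -(5/2 + sqrt(53)/2)^(1/3) ~= -1.8312.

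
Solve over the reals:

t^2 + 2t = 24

t = -6 or t = 4

Bring every term to one side: t^2 + 2t - 24 = 0.
Factor: (t + 6)(t - 4) = 0.
So t = -6 or t = 4.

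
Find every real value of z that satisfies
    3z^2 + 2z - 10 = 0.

z = -2.1893 or z = 1.5226

Discriminant: (2)^2 - 4*3*(-10) = 124.
Quadratic formula: z = (-2 +/- sqrt(124)) / 6.
So z = -1/3 + sqrt(31)/3 ~= 1.5226 or z = -sqrt(31)/3 - 1/3 ~= -2.1893.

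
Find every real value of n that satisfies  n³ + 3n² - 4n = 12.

Rearrange: n³ + 3n² - 4n - 12 = 0.
Possible rational roots are divisors of -12. Testing n = -2 gives 0, so (n + 2) is a factor.
Divide: n³ + 3n² - 4n - 12 = (n + 2)(n² + n - 6).
Factor the quadratic: n = 2 or n = -3.

n = -3 or n = -2 or n = 2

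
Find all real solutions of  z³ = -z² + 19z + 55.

z = 5

Rearrange: z³ + z² - 19z - 55 = 0.
Possible rational roots are divisors of -55. Testing z = 5 gives 0, so (z - 5) is a factor.
Divide: z³ + z² - 19z - 55 = (z - 5)(z² + 6z + 11).
The quadratic z² + 6z + 11 has discriminant -8 < 0, so no further real roots.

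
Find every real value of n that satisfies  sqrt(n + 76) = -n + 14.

n = 5

Square both sides: n + 76 = (-n + 14)^2.
Expand and rearrange: n^2 - 29n + 120 = 0.
Solving gives n = 24 or n = 5.
Check each candidate in the original equation:
  n = 24: sqrt(100) = 10, while -n + 14 = -10 — extraneous.
  n = 5: sqrt(81) = 9, while -n + 14 = 9 — valid.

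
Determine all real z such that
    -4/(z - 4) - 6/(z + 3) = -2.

z = -0.873 or z = 6.873

Multiply both sides by (z - 4)(z + 3):
-4(z + 3) - 6(z - 4) = -2(z - 4)(z + 3).
Expand and collect terms: -2z^2 + 12z + 12 = 0.
By the quadratic formula, z = (-12 +/- sqrt(240)) / -4, so z ~= -0.873 or z ~= 6.873.
Neither value makes a denominator zero (z != 4, z != -3), so both are valid.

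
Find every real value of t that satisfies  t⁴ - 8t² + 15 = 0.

Let u = t². The equation becomes u² - 8u + 15 = 0.
Factor: (u - 5)(u - 3) = 0, so u = 5 or u = 3.
t² = 5 gives t = ±√(5) ≈ ±2.2361.
t² = 3 gives t = ±√(3) ≈ ±1.7321.

t = -2.2361 or t = -1.7321 or t = 1.7321 or t = 2.2361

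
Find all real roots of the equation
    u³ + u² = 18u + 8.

u = -4.5616 or u = -0.4384 or u = 4

Rearrange: u³ + u² - 18u - 8 = 0.
Possible rational roots are divisors of -8. Testing u = 4 gives 0, so (u - 4) is a factor.
Divide: u³ + u² - 18u - 8 = (u - 4)(u² + 5u + 2).
Apply the quadratic formula to u² + 5u + 2 = 0: u = (-5 ± √17)/2, i.e. u ≈ -0.4384 or u ≈ -4.5616.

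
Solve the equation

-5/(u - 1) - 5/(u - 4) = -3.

Multiply both sides by (u - 1)(u - 4):
-5(u - 4) - 5(u - 1) = -3(u - 1)(u - 4).
Expand and collect terms: -3u^2 + 25u - 37 = 0.
By the quadratic formula, u = (-25 +/- sqrt(181)) / -6, so u ~= 1.9244 or u ~= 6.4089.
Neither value makes a denominator zero (u != 1, u != 4), so both are valid.

u = 1.9244 or u = 6.4089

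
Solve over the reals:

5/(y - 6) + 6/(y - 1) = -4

y = -0.8357 or y = 5.0857

Multiply both sides by (y - 6)(y - 1):
5(y - 1) + 6(y - 6) = -4(y - 6)(y - 1).
Expand and collect terms: -4y² + 17y + 17 = 0.
By the quadratic formula, y = (-17 ± √561) / -8, so y ≈ -0.8357 or y ≈ 5.0857.
Neither value makes a denominator zero (y ≠ 6, y ≠ 1), so both are valid.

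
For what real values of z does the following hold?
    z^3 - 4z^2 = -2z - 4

z = -0.7321 or z = 2 or z = 2.7321

Rearrange: z^3 - 4z^2 + 2z + 4 = 0.
Possible rational roots are divisors of 4. Testing z = 2 gives 0, so (z - 2) is a factor.
Divide: z^3 - 4z^2 + 2z + 4 = (z - 2)(z^2 - 2z - 2).
Apply the quadratic formula to z^2 - 2z - 2 = 0: z = (2 +/- sqrt(12))/2, i.e. z ~= 2.7321 or z ~= -0.7321.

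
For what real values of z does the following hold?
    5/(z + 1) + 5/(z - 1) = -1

z = -10.099 or z = 0.099

Multiply both sides by (z + 1)(z - 1):
5(z - 1) + 5(z + 1) = -(z + 1)(z - 1).
Expand and collect terms: -z² - 10z + 1 = 0.
By the quadratic formula, z = (10 ± √104) / -2, so z ≈ -10.099 or z ≈ 0.099.
Neither value makes a denominator zero (z ≠ -1, z ≠ 1), so both are valid.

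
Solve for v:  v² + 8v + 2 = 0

Discriminant: (8)² − 4·1·2 = 56.
Quadratic formula: v = (-8 ± √56) / 2.
So v = -4 + √(14) ≈ -0.2583 or v = -4 - √(14) ≈ -7.7417.

v = -7.7417 or v = -0.2583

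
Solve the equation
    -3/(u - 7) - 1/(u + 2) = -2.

u = -1.5744 or u = 8.5744

Multiply both sides by (u - 7)(u + 2):
-3(u + 2) - (u - 7) = -2(u - 7)(u + 2).
Expand and collect terms: -2u^2 + 14u + 27 = 0.
By the quadratic formula, u = (-14 +/- sqrt(412)) / -4, so u ~= -1.5744 or u ~= 8.5744.
Neither value makes a denominator zero (u != 7, u != -2), so both are valid.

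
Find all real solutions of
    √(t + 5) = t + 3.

t = -1

Square both sides: t + 5 = (t + 3)².
Expand and rearrange: t² + 5t + 4 = 0.
Solving gives t = -1 or t = -4.
Check each candidate in the original equation:
  t = -1: √(4) = 2, while t + 3 = 2 — valid.
  t = -4: √(1) = 1, while t + 3 = -1 — extraneous.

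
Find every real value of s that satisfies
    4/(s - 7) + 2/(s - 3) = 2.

s = 3.6277 or s = 9.3723

Multiply both sides by (s - 7)(s - 3):
4(s - 3) + 2(s - 7) = 2(s - 7)(s - 3).
Expand and collect terms: 2s^2 - 26s + 68 = 0.
By the quadratic formula, s = (26 +/- sqrt(132)) / 4, so s ~= 9.3723 or s ~= 3.6277.
Neither value makes a denominator zero (s != 7, s != 3), so both are valid.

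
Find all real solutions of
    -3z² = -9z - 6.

Rearrange to standard form: -3z² + 9z + 6 = 0.
Discriminant: (9)² − 4·(-3)·6 = 153.
Quadratic formula: z = (-9 ± √153) / (-6).
So z = 3/2 - √(17)/2 ≈ -0.5616 or z = 3/2 + √(17)/2 ≈ 3.5616.

z = -0.5616 or z = 3.5616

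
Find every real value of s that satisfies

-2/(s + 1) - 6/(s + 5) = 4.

Multiply both sides by (s + 1)(s + 5):
-2(s + 5) - 6(s + 1) = 4(s + 1)(s + 5).
Expand and collect terms: 4s^2 + 32s + 36 = 0.
By the quadratic formula, s = (-32 +/- sqrt(448)) / 8, so s ~= -1.3542 or s ~= -6.6458.
Neither value makes a denominator zero (s != -1, s != -5), so both are valid.

s = -6.6458 or s = -1.3542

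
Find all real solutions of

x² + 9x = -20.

Bring every term to one side: x² + 9x + 20 = 0.
Factor: (x + 5)(x + 4) = 0.
So x = -5 or x = -4.

x = -5 or x = -4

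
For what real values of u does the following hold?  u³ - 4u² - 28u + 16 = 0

Possible rational roots are divisors of 16. Testing u = -4 gives 0, so (u + 4) is a factor.
Divide: u³ - 4u² - 28u + 16 = (u + 4)(u² - 8u + 4).
Apply the quadratic formula to u² - 8u + 4 = 0: u = (8 ± √48)/2, i.e. u ≈ 7.4641 or u ≈ 0.5359.

u = -4 or u = 0.5359 or u = 7.4641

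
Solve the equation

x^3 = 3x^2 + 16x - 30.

x = -3.6458 or x = 1.6458 or x = 5

Rearrange: x^3 - 3x^2 - 16x + 30 = 0.
Possible rational roots are divisors of 30. Testing x = 5 gives 0, so (x - 5) is a factor.
Divide: x^3 - 3x^2 - 16x + 30 = (x - 5)(x^2 + 2x - 6).
Apply the quadratic formula to x^2 + 2x - 6 = 0: x = (-2 +/- sqrt(28))/2, i.e. x ~= 1.6458 or x ~= -3.6458.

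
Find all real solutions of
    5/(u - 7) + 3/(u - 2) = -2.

u = -0.2839 or u = 5.2839

Multiply both sides by (u - 7)(u - 2):
5(u - 2) + 3(u - 7) = -2(u - 7)(u - 2).
Expand and collect terms: -2u² + 10u + 3 = 0.
By the quadratic formula, u = (-10 ± √124) / -4, so u ≈ -0.2839 or u ≈ 5.2839.
Neither value makes a denominator zero (u ≠ 7, u ≠ 2), so both are valid.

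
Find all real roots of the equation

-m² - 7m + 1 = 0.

m = -7.1401 or m = 0.1401

Discriminant: (-7)² − 4·(-1)·1 = 53.
Quadratic formula: m = (7 ± √53) / (-2).
So m = -√(53)/2 - 7/2 ≈ -7.1401 or m = -7/2 + √(53)/2 ≈ 0.1401.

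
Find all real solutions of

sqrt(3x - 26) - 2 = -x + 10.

x = 10

Isolate the radical: sqrt(3x - 26) = -x + 12.
Square both sides: 3x - 26 = (-x + 12)^2.
Expand and rearrange: x^2 - 27x + 170 = 0.
Solving gives x = 17 or x = 10.
Check each candidate in the original equation:
  x = 17: sqrt(25) = 5, while -x + 12 = -5 — extraneous.
  x = 10: sqrt(4) = 2, while -x + 12 = 2 — valid.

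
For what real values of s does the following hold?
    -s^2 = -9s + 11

s = 1.4586 or s = 7.5414

Rearrange to standard form: -s^2 + 9s - 11 = 0.
Discriminant: (9)^2 - 4*(-1)*(-11) = 37.
Quadratic formula: s = (-9 +/- sqrt(37)) / (-2).
So s = 9/2 - sqrt(37)/2 ~= 1.4586 or s = sqrt(37)/2 + 9/2 ~= 7.5414.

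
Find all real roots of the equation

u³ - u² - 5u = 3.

u = -1 or u = 3

Rearrange: u³ - u² - 5u - 3 = 0.
Possible rational roots are divisors of -3. Testing u = 3 gives 0, so (u - 3) is a factor.
Divide: u³ - u² - 5u - 3 = (u - 3)(u² + 2u + 1).
The quadratic has the repeated root u = -1.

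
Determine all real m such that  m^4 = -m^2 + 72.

m = -2.8284 or m = 2.8284

Let u = m^2. The equation becomes u^2 + u - 72 = 0.
Factor: (u - 8)(u + 9) = 0, so u = 8 or u = -9.
m^2 = 8 gives m = +/-2*sqrt(2) ~= +/-2.8284.
m^2 = -9 < 0 has no real solution.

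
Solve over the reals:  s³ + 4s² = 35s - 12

Rearrange: s³ + 4s² - 35s + 12 = 0.
Possible rational roots are divisors of 12. Testing s = 4 gives 0, so (s - 4) is a factor.
Divide: s³ + 4s² - 35s + 12 = (s - 4)(s² + 8s - 3).
Apply the quadratic formula to s² + 8s - 3 = 0: s = (-8 ± √76)/2, i.e. s ≈ 0.3589 or s ≈ -8.3589.

s = -8.3589 or s = 0.3589 or s = 4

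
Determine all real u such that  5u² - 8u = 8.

Rearrange to standard form: 5u² - 8u - 8 = 0.
Discriminant: (-8)² − 4·5·(-8) = 224.
Quadratic formula: u = (8 ± √224) / 10.
So u = 4/5 + 2·√(14)/5 ≈ 2.2967 or u = 4/5 - 2·√(14)/5 ≈ -0.6967.

u = -0.6967 or u = 2.2967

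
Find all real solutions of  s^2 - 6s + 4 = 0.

s = 0.7639 or s = 5.2361

Discriminant: (-6)^2 - 4*1*4 = 20.
Quadratic formula: s = (6 +/- sqrt(20)) / 2.
So s = sqrt(5) + 3 ~= 5.2361 or s = 3 - sqrt(5) ~= 0.7639.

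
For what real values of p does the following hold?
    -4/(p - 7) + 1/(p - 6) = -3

p = 5.8453 or p = 8.1547

Multiply both sides by (p - 7)(p - 6):
-4(p - 6) + (p - 7) = -3(p - 7)(p - 6).
Expand and collect terms: -3p² + 42p - 143 = 0.
By the quadratic formula, p = (-42 ± √48) / -6, so p ≈ 5.8453 or p ≈ 8.1547.
Neither value makes a denominator zero (p ≠ 7, p ≠ 6), so both are valid.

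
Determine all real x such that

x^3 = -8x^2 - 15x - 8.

x = -5.5616 or x = -1.4384 or x = -1

Rearrange: x^3 + 8x^2 + 15x + 8 = 0.
Possible rational roots are divisors of 8. Testing x = -1 gives 0, so (x + 1) is a factor.
Divide: x^3 + 8x^2 + 15x + 8 = (x + 1)(x^2 + 7x + 8).
Apply the quadratic formula to x^2 + 7x + 8 = 0: x = (-7 +/- sqrt(17))/2, i.e. x ~= -1.4384 or x ~= -5.5616.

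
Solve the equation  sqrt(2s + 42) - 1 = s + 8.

s = -3

Isolate the radical: sqrt(2s + 42) = s + 9.
Square both sides: 2s + 42 = (s + 9)^2.
Expand and rearrange: s^2 + 16s + 39 = 0.
Solving gives s = -3 or s = -13.
Check each candidate in the original equation:
  s = -3: sqrt(36) = 6, while s + 9 = 6 — valid.
  s = -13: sqrt(16) = 4, while s + 9 = -4 — extraneous.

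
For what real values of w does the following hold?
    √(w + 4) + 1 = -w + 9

Isolate the radical: √(w + 4) = -w + 8.
Square both sides: w + 4 = (-w + 8)².
Expand and rearrange: w² - 17w + 60 = 0.
Solving gives w = 12 or w = 5.
Check each candidate in the original equation:
  w = 12: √(16) = 4, while -w + 8 = -4 — extraneous.
  w = 5: √(9) = 3, while -w + 8 = 3 — valid.

w = 5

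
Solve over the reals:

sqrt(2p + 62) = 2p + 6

Square both sides: 2p + 62 = (2p + 6)^2.
Expand and rearrange: 4p^2 + 22p - 26 = 0.
Solving gives p = 1 or p = -6.5.
Check each candidate in the original equation:
  p = 1: sqrt(64) = 8, while 2p + 6 = 8 — valid.
  p = -6.5: sqrt(49) = 7, while 2p + 6 = -7 — extraneous.

p = 1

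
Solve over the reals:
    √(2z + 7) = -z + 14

z = 9

Square both sides: 2z + 7 = (-z + 14)².
Expand and rearrange: z² - 30z + 189 = 0.
Solving gives z = 21 or z = 9.
Check each candidate in the original equation:
  z = 21: √(49) = 7, while -z + 14 = -7 — extraneous.
  z = 9: √(25) = 5, while -z + 14 = 5 — valid.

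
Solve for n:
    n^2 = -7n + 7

n = -7.8875 or n = 0.8875

Rearrange to standard form: n^2 + 7n - 7 = 0.
Discriminant: (7)^2 - 4*1*(-7) = 77.
Quadratic formula: n = (-7 +/- sqrt(77)) / 2.
So n = -7/2 + sqrt(77)/2 ~= 0.8875 or n = -sqrt(77)/2 - 7/2 ~= -7.8875.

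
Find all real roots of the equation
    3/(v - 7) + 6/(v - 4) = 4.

Multiply both sides by (v - 7)(v - 4):
3(v - 4) + 6(v - 7) = 4(v - 7)(v - 4).
Expand and collect terms: 4v² - 53v + 166 = 0.
By the quadratic formula, v = (53 ± √153) / 8, so v ≈ 8.1712 or v ≈ 5.0788.
Neither value makes a denominator zero (v ≠ 7, v ≠ 4), so both are valid.

v = 5.0788 or v = 8.1712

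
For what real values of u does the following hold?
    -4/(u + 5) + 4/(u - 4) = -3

u = -3.3723 or u = 2.3723

Multiply both sides by (u + 5)(u - 4):
-4(u - 4) + 4(u + 5) = -3(u + 5)(u - 4).
Expand and collect terms: -3u^2 - 3u + 24 = 0.
By the quadratic formula, u = (3 +/- sqrt(297)) / -6, so u ~= -3.3723 or u ~= 2.3723.
Neither value makes a denominator zero (u != -5, u != 4), so both are valid.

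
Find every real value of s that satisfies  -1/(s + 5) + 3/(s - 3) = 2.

Multiply both sides by (s + 5)(s - 3):
-(s - 3) + 3(s + 5) = 2(s + 5)(s - 3).
Expand and collect terms: 2s² + 2s - 48 = 0.
By the quadratic formula, s = (-2 ± √388) / 4, so s ≈ 4.4244 or s ≈ -5.4244.
Neither value makes a denominator zero (s ≠ -5, s ≠ 3), so both are valid.

s = -5.4244 or s = 4.4244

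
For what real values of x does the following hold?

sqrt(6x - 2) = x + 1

x = 1 or x = 3

Square both sides: 6x - 2 = (x + 1)^2.
Expand and rearrange: x^2 - 4x + 3 = 0.
Solving gives x = 3 or x = 1.
Check each candidate in the original equation:
  x = 3: sqrt(16) = 4, while x + 1 = 4 — valid.
  x = 1: sqrt(4) = 2, while x + 1 = 2 — valid.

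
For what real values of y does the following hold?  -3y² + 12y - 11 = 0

Discriminant: (12)² − 4·(-3)·(-11) = 12.
Quadratic formula: y = (-12 ± √12) / (-6).
So y = 2 - √(3)/3 ≈ 1.4226 or y = √(3)/3 + 2 ≈ 2.5774.

y = 1.4226 or y = 2.5774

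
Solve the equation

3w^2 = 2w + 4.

Rearrange to standard form: 3w^2 - 2w - 4 = 0.
Discriminant: (-2)^2 - 4*3*(-4) = 52.
Quadratic formula: w = (2 +/- sqrt(52)) / 6.
So w = 1/3 + sqrt(13)/3 ~= 1.5352 or w = 1/3 - sqrt(13)/3 ~= -0.8685.

w = -0.8685 or w = 1.5352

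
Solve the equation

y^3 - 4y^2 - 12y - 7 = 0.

Possible rational roots are divisors of -7. Testing y = -1 gives 0, so (y + 1) is a factor.
Divide: y^3 - 4y^2 - 12y - 7 = (y + 1)(y^2 - 5y - 7).
Apply the quadratic formula to y^2 - 5y - 7 = 0: y = (5 +/- sqrt(53))/2, i.e. y ~= 6.1401 or y ~= -1.1401.

y = -1.1401 or y = -1 or y = 6.1401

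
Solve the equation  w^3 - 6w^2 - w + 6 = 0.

w = -1 or w = 1 or w = 6

Possible rational roots are divisors of 6. Testing w = 1 gives 0, so (w - 1) is a factor.
Divide: w^3 - 6w^2 - w + 6 = (w - 1)(w^2 - 5w - 6).
Factor the quadratic: w = 6 or w = -1.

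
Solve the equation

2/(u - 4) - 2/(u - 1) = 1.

Multiply both sides by (u - 4)(u - 1):
2(u - 1) - 2(u - 4) = (u - 4)(u - 1).
Expand and collect terms: u^2 - 5u - 2 = 0.
By the quadratic formula, u = (5 +/- sqrt(33)) / 2, so u ~= 5.3723 or u ~= -0.3723.
Neither value makes a denominator zero (u != 4, u != 1), so both are valid.

u = -0.3723 or u = 5.3723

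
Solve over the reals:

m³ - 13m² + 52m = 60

Rearrange: m³ - 13m² + 52m - 60 = 0.
Possible rational roots are divisors of -60. Testing m = 5 gives 0, so (m - 5) is a factor.
Divide: m³ - 13m² + 52m - 60 = (m - 5)(m² - 8m + 12).
Factor the quadratic: m = 6 or m = 2.

m = 2 or m = 5 or m = 6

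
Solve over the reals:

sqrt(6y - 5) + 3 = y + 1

y = 9

Isolate the radical: sqrt(6y - 5) = y - 2.
Square both sides: 6y - 5 = (y - 2)^2.
Expand and rearrange: y^2 - 10y + 9 = 0.
Solving gives y = 9 or y = 1.
Check each candidate in the original equation:
  y = 9: sqrt(49) = 7, while y - 2 = 7 — valid.
  y = 1: sqrt(1) = 1, while y - 2 = -1 — extraneous.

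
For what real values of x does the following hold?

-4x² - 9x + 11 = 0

x = -3.1289 or x = 0.8789

Discriminant: (-9)² − 4·(-4)·11 = 257.
Quadratic formula: x = (9 ± √257) / (-8).
So x = -√(257)/8 - 9/8 ≈ -3.1289 or x = -9/8 + √(257)/8 ≈ 0.8789.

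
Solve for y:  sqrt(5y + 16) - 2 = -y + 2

y = 0

Isolate the radical: sqrt(5y + 16) = -y + 4.
Square both sides: 5y + 16 = (-y + 4)^2.
Expand and rearrange: y^2 - 13y = 0.
Solving gives y = 13 or y = 0.
Check each candidate in the original equation:
  y = 13: sqrt(81) = 9, while -y + 4 = -9 — extraneous.
  y = 0: sqrt(16) = 4, while -y + 4 = 4 — valid.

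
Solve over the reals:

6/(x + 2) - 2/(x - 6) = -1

x = -7.2111 or x = 7.2111

Multiply both sides by (x + 2)(x - 6):
6(x - 6) - 2(x + 2) = -(x + 2)(x - 6).
Expand and collect terms: -x² + 52 = 0.
By the quadratic formula, x = (0 ± √208) / -2, so x ≈ -7.2111 or x ≈ 7.2111.
Neither value makes a denominator zero (x ≠ -2, x ≠ 6), so both are valid.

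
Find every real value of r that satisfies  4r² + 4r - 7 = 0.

r = -1.9142 or r = 0.9142

Discriminant: (4)² − 4·4·(-7) = 128.
Quadratic formula: r = (-4 ± √128) / 8.
So r = -1/2 + √(2) ≈ 0.9142 or r = -√(2) - 1/2 ≈ -1.9142.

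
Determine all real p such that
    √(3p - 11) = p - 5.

p = 9

Square both sides: 3p - 11 = (p - 5)².
Expand and rearrange: p² - 13p + 36 = 0.
Solving gives p = 9 or p = 4.
Check each candidate in the original equation:
  p = 9: √(16) = 4, while p - 5 = 4 — valid.
  p = 4: √(1) = 1, while p - 5 = -1 — extraneous.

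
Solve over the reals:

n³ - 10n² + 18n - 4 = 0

n = 0.2583 or n = 2 or n = 7.7417

Possible rational roots are divisors of -4. Testing n = 2 gives 0, so (n - 2) is a factor.
Divide: n³ - 10n² + 18n - 4 = (n - 2)(n² - 8n + 2).
Apply the quadratic formula to n² - 8n + 2 = 0: n = (8 ± √56)/2, i.e. n ≈ 7.7417 or n ≈ 0.2583.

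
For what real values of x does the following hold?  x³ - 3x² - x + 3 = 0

x = -1 or x = 1 or x = 3

Possible rational roots are divisors of 3. Testing x = -1 gives 0, so (x + 1) is a factor.
Divide: x³ - 3x² - x + 3 = (x + 1)(x² - 4x + 3).
Factor the quadratic: x = 3 or x = 1.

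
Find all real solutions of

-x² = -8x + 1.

Rearrange to standard form: -x² + 8x - 1 = 0.
Discriminant: (8)² − 4·(-1)·(-1) = 60.
Quadratic formula: x = (-8 ± √60) / (-2).
So x = 4 - √(15) ≈ 0.127 or x = √(15) + 4 ≈ 7.873.

x = 0.127 or x = 7.873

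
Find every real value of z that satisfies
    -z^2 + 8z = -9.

z = -1 or z = 9

Bring every term to one side: -z^2 + 8z + 9 = 0.
Factor: -1(z + 1)(z - 9) = 0.
So z = -1 or z = 9.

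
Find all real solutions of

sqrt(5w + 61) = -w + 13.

Square both sides: 5w + 61 = (-w + 13)^2.
Expand and rearrange: w^2 - 31w + 108 = 0.
Solving gives w = 27 or w = 4.
Check each candidate in the original equation:
  w = 27: sqrt(196) = 14, while -w + 13 = -14 — extraneous.
  w = 4: sqrt(81) = 9, while -w + 13 = 9 — valid.

w = 4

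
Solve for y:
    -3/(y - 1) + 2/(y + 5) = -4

y = -5.4479 or y = 1.6979

Multiply both sides by (y - 1)(y + 5):
-3(y + 5) + 2(y - 1) = -4(y - 1)(y + 5).
Expand and collect terms: -4y² - 15y + 37 = 0.
By the quadratic formula, y = (15 ± √817) / -8, so y ≈ -5.4479 or y ≈ 1.6979.
Neither value makes a denominator zero (y ≠ 1, y ≠ -5), so both are valid.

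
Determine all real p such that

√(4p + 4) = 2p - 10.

Square both sides: 4p + 4 = (2p - 10)².
Expand and rearrange: 4p² - 44p + 96 = 0.
Solving gives p = 8 or p = 3.
Check each candidate in the original equation:
  p = 8: √(36) = 6, while 2p - 10 = 6 — valid.
  p = 3: √(16) = 4, while 2p - 10 = -4 — extraneous.

p = 8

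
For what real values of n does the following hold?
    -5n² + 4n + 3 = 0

n = -0.4718 or n = 1.2718

Discriminant: (4)² − 4·(-5)·3 = 76.
Quadratic formula: n = (-4 ± √76) / (-10).
So n = 2/5 - √(19)/5 ≈ -0.4718 or n = 2/5 + √(19)/5 ≈ 1.2718.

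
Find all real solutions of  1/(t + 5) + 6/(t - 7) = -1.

t = -6.772 or t = 1.772

Multiply both sides by (t + 5)(t - 7):
(t - 7) + 6(t + 5) = -(t + 5)(t - 7).
Expand and collect terms: -t² - 5t + 12 = 0.
By the quadratic formula, t = (5 ± √73) / -2, so t ≈ -6.772 or t ≈ 1.772.
Neither value makes a denominator zero (t ≠ -5, t ≠ 7), so both are valid.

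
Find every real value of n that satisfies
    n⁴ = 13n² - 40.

Let u = n². The equation becomes u² - 13u + 40 = 0.
Factor: (u - 5)(u - 8) = 0, so u = 5 or u = 8.
n² = 5 gives n = ±√(5) ≈ ±2.2361.
n² = 8 gives n = ±2·√(2) ≈ ±2.8284.

n = -2.8284 or n = -2.2361 or n = 2.2361 or n = 2.8284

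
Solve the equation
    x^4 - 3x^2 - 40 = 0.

x = -2.8284 or x = 2.8284

Let u = x^2. The equation becomes u^2 - 3u - 40 = 0.
Factor: (u + 5)(u - 8) = 0, so u = -5 or u = 8.
x^2 = -5 < 0 has no real solution.
x^2 = 8 gives x = +/-2*sqrt(2) ~= +/-2.8284.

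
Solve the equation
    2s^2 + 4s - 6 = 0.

s = -3 or s = 1

Factor: 2(s + 3)(s - 1) = 0.
So s = -3 or s = 1.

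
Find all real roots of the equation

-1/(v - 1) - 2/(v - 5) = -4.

v = 1.2208 or v = 5.5292

Multiply both sides by (v - 1)(v - 5):
-(v - 5) - 2(v - 1) = -4(v - 1)(v - 5).
Expand and collect terms: -4v^2 + 27v - 27 = 0.
By the quadratic formula, v = (-27 +/- sqrt(297)) / -8, so v ~= 1.2208 or v ~= 5.5292.
Neither value makes a denominator zero (v != 1, v != 5), so both are valid.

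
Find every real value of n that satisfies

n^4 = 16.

n = -2 or n = 2

Let u = n^2. The equation becomes u^2 - 16 = 0.
Factor: (u - 4)(u + 4) = 0, so u = 4 or u = -4.
n^2 = 4 gives n = +/-2.
n^2 = -4 < 0 has no real solution.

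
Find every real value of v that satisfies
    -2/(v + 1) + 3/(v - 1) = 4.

v = -1.3802 or v = 1.6302

Multiply both sides by (v + 1)(v - 1):
-2(v - 1) + 3(v + 1) = 4(v + 1)(v - 1).
Expand and collect terms: 4v² - v - 9 = 0.
By the quadratic formula, v = (1 ± √145) / 8, so v ≈ 1.6302 or v ≈ -1.3802.
Neither value makes a denominator zero (v ≠ -1, v ≠ 1), so both are valid.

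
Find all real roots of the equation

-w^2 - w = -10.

w = -3.7016 or w = 2.7016

Rearrange to standard form: -w^2 - w + 10 = 0.
Discriminant: (-1)^2 - 4*(-1)*10 = 41.
Quadratic formula: w = (1 +/- sqrt(41)) / (-2).
So w = -sqrt(41)/2 - 1/2 ~= -3.7016 or w = -1/2 + sqrt(41)/2 ~= 2.7016.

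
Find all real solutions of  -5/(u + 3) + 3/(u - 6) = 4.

u = -4.1641 or u = 6.6641

Multiply both sides by (u + 3)(u - 6):
-5(u - 6) + 3(u + 3) = 4(u + 3)(u - 6).
Expand and collect terms: 4u² - 10u - 111 = 0.
By the quadratic formula, u = (10 ± √1876) / 8, so u ≈ 6.6641 or u ≈ -4.1641.
Neither value makes a denominator zero (u ≠ -3, u ≠ 6), so both are valid.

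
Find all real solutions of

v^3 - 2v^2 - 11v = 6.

v = -2 or v = -0.6458 or v = 4.6458

Rearrange: v^3 - 2v^2 - 11v - 6 = 0.
Possible rational roots are divisors of -6. Testing v = -2 gives 0, so (v + 2) is a factor.
Divide: v^3 - 2v^2 - 11v - 6 = (v + 2)(v^2 - 4v - 3).
Apply the quadratic formula to v^2 - 4v - 3 = 0: v = (4 +/- sqrt(28))/2, i.e. v ~= 4.6458 or v ~= -0.6458.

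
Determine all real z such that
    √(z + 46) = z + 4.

Square both sides: z + 46 = (z + 4)².
Expand and rearrange: z² + 7z - 30 = 0.
Solving gives z = 3 or z = -10.
Check each candidate in the original equation:
  z = 3: √(49) = 7, while z + 4 = 7 — valid.
  z = -10: √(36) = 6, while z + 4 = -6 — extraneous.

z = 3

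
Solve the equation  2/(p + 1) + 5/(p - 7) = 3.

p = -0.4551 or p = 8.7885

Multiply both sides by (p + 1)(p - 7):
2(p - 7) + 5(p + 1) = 3(p + 1)(p - 7).
Expand and collect terms: 3p² - 25p - 12 = 0.
By the quadratic formula, p = (25 ± √769) / 6, so p ≈ 8.7885 or p ≈ -0.4551.
Neither value makes a denominator zero (p ≠ -1, p ≠ 7), so both are valid.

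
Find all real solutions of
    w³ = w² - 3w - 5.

Rearrange: w³ - w² + 3w + 5 = 0.
Possible rational roots are divisors of 5. Testing w = -1 gives 0, so (w + 1) is a factor.
Divide: w³ - w² + 3w + 5 = (w + 1)(w² - 2w + 5).
The quadratic w² - 2w + 5 has discriminant -16 < 0, so no further real roots.

w = -1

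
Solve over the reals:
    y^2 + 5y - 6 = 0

Factor: (y - 1)(y + 6) = 0.
So y = 1 or y = -6.

y = -6 or y = 1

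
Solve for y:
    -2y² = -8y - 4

Rearrange to standard form: -2y² + 8y + 4 = 0.
Discriminant: (8)² − 4·(-2)·4 = 96.
Quadratic formula: y = (-8 ± √96) / (-4).
So y = 2 - √(6) ≈ -0.4495 or y = 2 + √(6) ≈ 4.4495.

y = -0.4495 or y = 4.4495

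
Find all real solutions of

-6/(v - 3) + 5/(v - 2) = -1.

Multiply both sides by (v - 3)(v - 2):
-6(v - 2) + 5(v - 3) = -(v - 3)(v - 2).
Expand and collect terms: -v² + 6v - 3 = 0.
By the quadratic formula, v = (-6 ± √24) / -2, so v ≈ 0.5505 or v ≈ 5.4495.
Neither value makes a denominator zero (v ≠ 3, v ≠ 2), so both are valid.

v = 0.5505 or v = 5.4495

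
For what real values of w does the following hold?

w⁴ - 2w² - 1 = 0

w = -1.5538 or w = 1.5538

Let u = w². The equation becomes u² - 2u - 1 = 0.
By the quadratic formula, u = 1 + √(2) or u = 1 - √(2).
w² = 1 + √(2) gives w = ±√(1 + √(2)) ≈ ±1.5538.
w² = 1 - √(2) < 0 has no real solution.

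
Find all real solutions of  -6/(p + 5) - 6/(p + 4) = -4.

p = -4.5811 or p = -1.4189

Multiply both sides by (p + 5)(p + 4):
-6(p + 4) - 6(p + 5) = -4(p + 5)(p + 4).
Expand and collect terms: -4p^2 - 24p - 26 = 0.
By the quadratic formula, p = (24 +/- sqrt(160)) / -8, so p ~= -4.5811 or p ~= -1.4189.
Neither value makes a denominator zero (p != -5, p != -4), so both are valid.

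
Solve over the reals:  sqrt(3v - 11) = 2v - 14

Square both sides: 3v - 11 = (2v - 14)^2.
Expand and rearrange: 4v^2 - 59v + 207 = 0.
Solving gives v = 9 or v = 5.75.
Check each candidate in the original equation:
  v = 9: sqrt(16) = 4, while 2v - 14 = 4 — valid.
  v = 5.75: sqrt(6.25) = 2.5, while 2v - 14 = -2.5 — extraneous.

v = 9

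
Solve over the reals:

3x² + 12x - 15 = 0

Factor: 3(x - 1)(x + 5) = 0.
So x = 1 or x = -5.

x = -5 or x = 1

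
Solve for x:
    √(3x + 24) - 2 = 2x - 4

Isolate the radical: √(3x + 24) = 2x - 2.
Square both sides: 3x + 24 = (2x - 2)².
Expand and rearrange: 4x² - 11x - 20 = 0.
Solving gives x = 4 or x = -1.25.
Check each candidate in the original equation:
  x = 4: √(36) = 6, while 2x - 2 = 6 — valid.
  x = -1.25: √(20.25) = 4.5, while 2x - 2 = -4.5 — extraneous.

x = 4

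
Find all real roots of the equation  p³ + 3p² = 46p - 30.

Rearrange: p³ + 3p² - 46p + 30 = 0.
Possible rational roots are divisors of 30. Testing p = 5 gives 0, so (p - 5) is a factor.
Divide: p³ + 3p² - 46p + 30 = (p - 5)(p² + 8p - 6).
Apply the quadratic formula to p² + 8p - 6 = 0: p = (-8 ± √88)/2, i.e. p ≈ 0.6904 or p ≈ -8.6904.

p = -8.6904 or p = 0.6904 or p = 5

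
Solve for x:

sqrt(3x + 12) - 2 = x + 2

x = -4 or x = -1

Isolate the radical: sqrt(3x + 12) = x + 4.
Square both sides: 3x + 12 = (x + 4)^2.
Expand and rearrange: x^2 + 5x + 4 = 0.
Solving gives x = -1 or x = -4.
Check each candidate in the original equation:
  x = -1: sqrt(9) = 3, while x + 4 = 3 — valid.
  x = -4: sqrt(0) = 0, while x + 4 = 0 — valid.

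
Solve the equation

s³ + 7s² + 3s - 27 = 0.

Possible rational roots are divisors of -27. Testing s = -3 gives 0, so (s + 3) is a factor.
Divide: s³ + 7s² + 3s - 27 = (s + 3)(s² + 4s - 9).
Apply the quadratic formula to s² + 4s - 9 = 0: s = (-4 ± √52)/2, i.e. s ≈ 1.6056 or s ≈ -5.6056.

s = -5.6056 or s = -3 or s = 1.6056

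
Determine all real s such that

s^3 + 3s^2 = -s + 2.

s = -2 or s = -1.618 or s = 0.618

Rearrange: s^3 + 3s^2 + s - 2 = 0.
Possible rational roots are divisors of -2. Testing s = -2 gives 0, so (s + 2) is a factor.
Divide: s^3 + 3s^2 + s - 2 = (s + 2)(s^2 + s - 1).
Apply the quadratic formula to s^2 + s - 1 = 0: s = (-1 +/- sqrt(5))/2, i.e. s ~= 0.618 or s ~= -1.618.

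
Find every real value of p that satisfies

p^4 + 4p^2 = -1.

No real solutions.

Let u = p^2. The equation becomes u^2 + 4u + 1 = 0.
By the quadratic formula, u = -2 + sqrt(3) or u = -2 - sqrt(3).
p^2 = -2 + sqrt(3) < 0 has no real solution.
p^2 = -2 - sqrt(3) < 0 has no real solution.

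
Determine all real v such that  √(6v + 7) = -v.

Square both sides: 6v + 7 = (-v)².
Expand and rearrange: v² - 6v - 7 = 0.
Solving gives v = 7 or v = -1.
Check each candidate in the original equation:
  v = 7: √(49) = 7, while -v = -7 — extraneous.
  v = -1: √(1) = 1, while -v = 1 — valid.

v = -1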